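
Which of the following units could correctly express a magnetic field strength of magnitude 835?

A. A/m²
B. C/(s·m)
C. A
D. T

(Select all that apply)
B

magnetic field strength has SI base units: A / m

Checking each option against A / m:
  A. A/m²: ✗ does not match
  B. C/(s·m): ✓ matches
  C. A: ✗ does not match
  D. T: ✗ does not match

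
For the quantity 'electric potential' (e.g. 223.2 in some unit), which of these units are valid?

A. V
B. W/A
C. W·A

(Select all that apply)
A, B

electric potential has SI base units: kg * m^2 / (A * s^3)

Checking each option against kg * m^2 / (A * s^3):
  A. V: ✓ matches
  B. W/A: ✓ matches
  C. W·A: ✗ does not match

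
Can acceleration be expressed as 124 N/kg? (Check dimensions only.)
Yes

acceleration has SI base units: m / s^2
N/kg reduces to the same SI base units, so it is a valid unit for acceleration.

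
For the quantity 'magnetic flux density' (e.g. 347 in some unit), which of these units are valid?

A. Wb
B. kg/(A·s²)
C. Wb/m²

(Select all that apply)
B, C

magnetic flux density has SI base units: kg / (A * s^2)

Checking each option against kg / (A * s^2):
  A. Wb: ✗ does not match
  B. kg/(A·s²): ✓ matches
  C. Wb/m²: ✓ matches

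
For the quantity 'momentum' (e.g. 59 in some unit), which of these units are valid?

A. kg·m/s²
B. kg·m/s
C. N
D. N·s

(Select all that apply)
B, D

momentum has SI base units: kg * m / s

Checking each option against kg * m / s:
  A. kg·m/s²: ✗ does not match
  B. kg·m/s: ✓ matches
  C. N: ✗ does not match
  D. N·s: ✓ matches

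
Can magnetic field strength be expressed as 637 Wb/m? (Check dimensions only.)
No

magnetic field strength has SI base units: A / m
Wb/m does NOT reduce to A / m; a valid unit for magnetic field strength would be e.g. A/m.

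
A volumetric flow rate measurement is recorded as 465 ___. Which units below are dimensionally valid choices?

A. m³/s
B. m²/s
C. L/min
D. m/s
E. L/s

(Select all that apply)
A, C, E

volumetric flow rate has SI base units: m^3 / s

Checking each option against m^3 / s:
  A. m³/s: ✓ matches
  B. m²/s: ✗ does not match
  C. L/min: ✓ matches
  D. m/s: ✗ does not match
  E. L/s: ✓ matches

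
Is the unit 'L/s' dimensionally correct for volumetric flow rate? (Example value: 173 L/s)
Yes

volumetric flow rate has SI base units: m^3 / s
L/s reduces to the same SI base units, so it is a valid unit for volumetric flow rate.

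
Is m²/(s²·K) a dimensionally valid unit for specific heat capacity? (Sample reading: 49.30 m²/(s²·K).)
Yes

specific heat capacity has SI base units: m^2 / (s^2 * K)
m²/(s²·K) reduces to the same SI base units, so it is a valid unit for specific heat capacity.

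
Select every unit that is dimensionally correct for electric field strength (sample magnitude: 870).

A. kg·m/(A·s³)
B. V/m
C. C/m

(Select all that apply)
A, B

electric field strength has SI base units: kg * m / (A * s^3)

Checking each option against kg * m / (A * s^3):
  A. kg·m/(A·s³): ✓ matches
  B. V/m: ✓ matches
  C. C/m: ✗ does not match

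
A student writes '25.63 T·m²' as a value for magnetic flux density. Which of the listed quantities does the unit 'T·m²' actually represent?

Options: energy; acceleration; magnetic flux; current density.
magnetic flux

magnetic flux density should have units dimensionally equivalent to kg / (A * s^2) (e.g. T).
The given unit 'T·m²' reduces to kg * m^2 / (A * s^2). Of the listed options, that is the dimensionality of magnetic flux.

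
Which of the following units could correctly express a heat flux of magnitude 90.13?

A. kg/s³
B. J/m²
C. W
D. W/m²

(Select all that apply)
A, D

heat flux has SI base units: kg / s^3

Checking each option against kg / s^3:
  A. kg/s³: ✓ matches
  B. J/m²: ✗ does not match
  C. W: ✗ does not match
  D. W/m²: ✓ matches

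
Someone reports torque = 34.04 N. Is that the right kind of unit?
No

torque has SI base units: kg * m^2 / s^2
N does NOT reduce to kg * m^2 / s^2; a valid unit for torque would be e.g. N·m.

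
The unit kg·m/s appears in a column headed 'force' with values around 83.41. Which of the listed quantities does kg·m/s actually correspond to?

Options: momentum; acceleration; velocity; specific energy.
momentum

force should have units dimensionally equivalent to kg * m / s^2 (e.g. N).
The given unit 'kg·m/s' reduces to kg * m / s. Of the listed options, that is the dimensionality of momentum.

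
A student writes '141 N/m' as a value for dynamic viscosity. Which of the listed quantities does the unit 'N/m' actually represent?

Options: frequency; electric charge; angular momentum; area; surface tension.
surface tension

dynamic viscosity should have units dimensionally equivalent to kg / (m * s) (e.g. Pa·s).
The given unit 'N/m' reduces to kg / s^2. Of the listed options, that is the dimensionality of surface tension.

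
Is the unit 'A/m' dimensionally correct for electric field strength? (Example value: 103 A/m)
No

electric field strength has SI base units: kg * m / (A * s^3)
A/m does NOT reduce to kg * m / (A * s^3); a valid unit for electric field strength would be e.g. V/m.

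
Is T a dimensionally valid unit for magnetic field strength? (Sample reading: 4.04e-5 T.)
No

magnetic field strength has SI base units: A / m
T does NOT reduce to A / m; a valid unit for magnetic field strength would be e.g. A/m.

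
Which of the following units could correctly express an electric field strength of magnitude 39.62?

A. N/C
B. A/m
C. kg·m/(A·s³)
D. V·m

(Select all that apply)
A, C

electric field strength has SI base units: kg * m / (A * s^3)

Checking each option against kg * m / (A * s^3):
  A. N/C: ✓ matches
  B. A/m: ✗ does not match
  C. kg·m/(A·s³): ✓ matches
  D. V·m: ✗ does not match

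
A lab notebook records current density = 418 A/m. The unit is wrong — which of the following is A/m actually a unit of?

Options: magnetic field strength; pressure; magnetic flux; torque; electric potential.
magnetic field strength

current density should have units dimensionally equivalent to A / m^2 (e.g. A/m²).
The given unit 'A/m' reduces to A / m. Of the listed options, that is the dimensionality of magnetic field strength.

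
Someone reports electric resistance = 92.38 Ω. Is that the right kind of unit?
Yes

electric resistance has SI base units: kg * m^2 / (A^2 * s^3)
Ω reduces to the same SI base units, so it is a valid unit for electric resistance.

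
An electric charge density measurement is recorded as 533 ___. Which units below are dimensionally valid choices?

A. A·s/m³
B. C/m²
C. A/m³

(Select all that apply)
A

electric charge density has SI base units: A * s / m^3

Checking each option against A * s / m^3:
  A. A·s/m³: ✓ matches
  B. C/m²: ✗ does not match
  C. A/m³: ✗ does not match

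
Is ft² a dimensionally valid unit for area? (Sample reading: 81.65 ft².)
Yes

area has SI base units: m^2
ft² reduces to the same SI base units, so it is a valid unit for area.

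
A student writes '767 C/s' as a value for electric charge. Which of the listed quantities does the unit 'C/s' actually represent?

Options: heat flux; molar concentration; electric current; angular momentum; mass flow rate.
electric current

electric charge should have units dimensionally equivalent to A * s (e.g. C).
The given unit 'C/s' reduces to A. Of the listed options, that is the dimensionality of electric current.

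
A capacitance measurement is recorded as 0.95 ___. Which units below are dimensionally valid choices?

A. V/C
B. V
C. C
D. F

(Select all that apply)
D

capacitance has SI base units: A^2 * s^4 / (kg * m^2)

Checking each option against A^2 * s^4 / (kg * m^2):
  A. V/C: ✗ does not match
  B. V: ✗ does not match
  C. C: ✗ does not match
  D. F: ✓ matches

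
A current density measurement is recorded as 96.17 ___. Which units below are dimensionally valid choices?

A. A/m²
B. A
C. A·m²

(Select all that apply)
A

current density has SI base units: A / m^2

Checking each option against A / m^2:
  A. A/m²: ✓ matches
  B. A: ✗ does not match
  C. A·m²: ✗ does not match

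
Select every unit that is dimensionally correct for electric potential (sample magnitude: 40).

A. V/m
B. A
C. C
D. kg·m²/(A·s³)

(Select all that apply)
D

electric potential has SI base units: kg * m^2 / (A * s^3)

Checking each option against kg * m^2 / (A * s^3):
  A. V/m: ✗ does not match
  B. A: ✗ does not match
  C. C: ✗ does not match
  D. kg·m²/(A·s³): ✓ matches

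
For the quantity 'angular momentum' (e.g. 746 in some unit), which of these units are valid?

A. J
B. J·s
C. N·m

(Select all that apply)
B

angular momentum has SI base units: kg * m^2 / s

Checking each option against kg * m^2 / s:
  A. J: ✗ does not match
  B. J·s: ✓ matches
  C. N·m: ✗ does not match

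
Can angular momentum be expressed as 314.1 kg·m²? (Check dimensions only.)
No

angular momentum has SI base units: kg * m^2 / s
kg·m² does NOT reduce to kg * m^2 / s; a valid unit for angular momentum would be e.g. kg·m²/s.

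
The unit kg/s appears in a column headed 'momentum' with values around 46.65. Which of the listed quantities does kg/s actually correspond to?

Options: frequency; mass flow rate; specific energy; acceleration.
mass flow rate

momentum should have units dimensionally equivalent to kg * m / s (e.g. kg·m/s).
The given unit 'kg/s' reduces to kg / s. Of the listed options, that is the dimensionality of mass flow rate.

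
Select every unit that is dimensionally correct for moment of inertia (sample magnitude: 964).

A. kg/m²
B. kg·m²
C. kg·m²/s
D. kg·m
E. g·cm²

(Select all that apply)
B, E

moment of inertia has SI base units: kg * m^2

Checking each option against kg * m^2:
  A. kg/m²: ✗ does not match
  B. kg·m²: ✓ matches
  C. kg·m²/s: ✗ does not match
  D. kg·m: ✗ does not match
  E. g·cm²: ✓ matches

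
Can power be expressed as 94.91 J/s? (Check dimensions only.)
Yes

power has SI base units: kg * m^2 / s^3
J/s reduces to the same SI base units, so it is a valid unit for power.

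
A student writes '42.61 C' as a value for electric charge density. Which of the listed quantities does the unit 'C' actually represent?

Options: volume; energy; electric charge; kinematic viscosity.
electric charge

electric charge density should have units dimensionally equivalent to A * s / m^3 (e.g. C/m³).
The given unit 'C' reduces to A * s. Of the listed options, that is the dimensionality of electric charge.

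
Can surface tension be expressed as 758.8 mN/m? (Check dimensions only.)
Yes

surface tension has SI base units: kg / s^2
mN/m reduces to the same SI base units, so it is a valid unit for surface tension.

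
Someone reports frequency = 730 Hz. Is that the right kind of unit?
Yes

frequency has SI base units: 1 / s
Hz reduces to the same SI base units, so it is a valid unit for frequency.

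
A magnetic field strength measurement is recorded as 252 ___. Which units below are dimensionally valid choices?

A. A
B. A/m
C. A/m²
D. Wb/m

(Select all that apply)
B

magnetic field strength has SI base units: A / m

Checking each option against A / m:
  A. A: ✗ does not match
  B. A/m: ✓ matches
  C. A/m²: ✗ does not match
  D. Wb/m: ✗ does not match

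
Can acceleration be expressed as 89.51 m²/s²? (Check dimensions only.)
No

acceleration has SI base units: m / s^2
m²/s² does NOT reduce to m / s^2; a valid unit for acceleration would be e.g. m/s².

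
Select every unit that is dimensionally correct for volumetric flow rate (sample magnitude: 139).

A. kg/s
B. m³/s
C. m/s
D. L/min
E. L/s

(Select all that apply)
B, D, E

volumetric flow rate has SI base units: m^3 / s

Checking each option against m^3 / s:
  A. kg/s: ✗ does not match
  B. m³/s: ✓ matches
  C. m/s: ✗ does not match
  D. L/min: ✓ matches
  E. L/s: ✓ matches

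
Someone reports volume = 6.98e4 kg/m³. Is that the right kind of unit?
No

volume has SI base units: m^3
kg/m³ does NOT reduce to m^3; a valid unit for volume would be e.g. m³.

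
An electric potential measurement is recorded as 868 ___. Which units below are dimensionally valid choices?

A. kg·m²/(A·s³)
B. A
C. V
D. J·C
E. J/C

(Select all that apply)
A, C, E

electric potential has SI base units: kg * m^2 / (A * s^3)

Checking each option against kg * m^2 / (A * s^3):
  A. kg·m²/(A·s³): ✓ matches
  B. A: ✗ does not match
  C. V: ✓ matches
  D. J·C: ✗ does not match
  E. J/C: ✓ matches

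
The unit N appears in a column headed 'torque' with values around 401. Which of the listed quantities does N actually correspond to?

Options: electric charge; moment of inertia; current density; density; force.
force

torque should have units dimensionally equivalent to kg * m^2 / s^2 (e.g. N·m).
The given unit 'N' reduces to kg * m / s^2. Of the listed options, that is the dimensionality of force.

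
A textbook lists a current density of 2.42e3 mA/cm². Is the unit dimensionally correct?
Yes

current density has SI base units: A / m^2
mA/cm² reduces to the same SI base units, so it is a valid unit for current density.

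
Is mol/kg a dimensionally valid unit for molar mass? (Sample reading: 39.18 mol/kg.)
No

molar mass has SI base units: kg / mol
mol/kg does NOT reduce to kg / mol; a valid unit for molar mass would be e.g. kg/mol.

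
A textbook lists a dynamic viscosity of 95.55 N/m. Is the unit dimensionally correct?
No

dynamic viscosity has SI base units: kg / (m * s)
N/m does NOT reduce to kg / (m * s); a valid unit for dynamic viscosity would be e.g. Pa·s.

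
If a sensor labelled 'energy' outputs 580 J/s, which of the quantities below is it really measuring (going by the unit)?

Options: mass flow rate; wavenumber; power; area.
power

energy should have units dimensionally equivalent to kg * m^2 / s^2 (e.g. J).
The given unit 'J/s' reduces to kg * m^2 / s^3. Of the listed options, that is the dimensionality of power.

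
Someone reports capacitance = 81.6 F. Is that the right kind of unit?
Yes

capacitance has SI base units: A^2 * s^4 / (kg * m^2)
F reduces to the same SI base units, so it is a valid unit for capacitance.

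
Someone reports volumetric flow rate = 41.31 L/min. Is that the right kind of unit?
Yes

volumetric flow rate has SI base units: m^3 / s
L/min reduces to the same SI base units, so it is a valid unit for volumetric flow rate.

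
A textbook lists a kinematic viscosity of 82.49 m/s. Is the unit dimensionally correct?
No

kinematic viscosity has SI base units: m^2 / s
m/s does NOT reduce to m^2 / s; a valid unit for kinematic viscosity would be e.g. m²/s.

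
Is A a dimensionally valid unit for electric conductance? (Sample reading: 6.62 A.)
No

electric conductance has SI base units: A^2 * s^3 / (kg * m^2)
A does NOT reduce to A^2 * s^3 / (kg * m^2); a valid unit for electric conductance would be e.g. S.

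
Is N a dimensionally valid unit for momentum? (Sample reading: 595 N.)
No

momentum has SI base units: kg * m / s
N does NOT reduce to kg * m / s; a valid unit for momentum would be e.g. kg·m/s.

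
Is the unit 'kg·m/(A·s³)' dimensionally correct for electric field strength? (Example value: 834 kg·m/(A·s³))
Yes

electric field strength has SI base units: kg * m / (A * s^3)
kg·m/(A·s³) reduces to the same SI base units, so it is a valid unit for electric field strength.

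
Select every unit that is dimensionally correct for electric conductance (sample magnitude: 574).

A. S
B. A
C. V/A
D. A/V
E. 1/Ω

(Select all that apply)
A, D, E

electric conductance has SI base units: A^2 * s^3 / (kg * m^2)

Checking each option against A^2 * s^3 / (kg * m^2):
  A. S: ✓ matches
  B. A: ✗ does not match
  C. V/A: ✗ does not match
  D. A/V: ✓ matches
  E. 1/Ω: ✓ matches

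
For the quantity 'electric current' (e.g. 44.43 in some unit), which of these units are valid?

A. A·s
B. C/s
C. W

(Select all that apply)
B

electric current has SI base units: A

Checking each option against A:
  A. A·s: ✗ does not match
  B. C/s: ✓ matches
  C. W: ✗ does not match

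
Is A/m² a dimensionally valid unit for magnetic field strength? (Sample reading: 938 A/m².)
No

magnetic field strength has SI base units: A / m
A/m² does NOT reduce to A / m; a valid unit for magnetic field strength would be e.g. A/m.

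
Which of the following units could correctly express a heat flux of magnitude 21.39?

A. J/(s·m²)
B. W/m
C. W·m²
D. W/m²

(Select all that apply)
A, D

heat flux has SI base units: kg / s^3

Checking each option against kg / s^3:
  A. J/(s·m²): ✓ matches
  B. W/m: ✗ does not match
  C. W·m²: ✗ does not match
  D. W/m²: ✓ matches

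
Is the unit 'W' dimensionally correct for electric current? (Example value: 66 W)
No

electric current has SI base units: A
W does NOT reduce to A; a valid unit for electric current would be e.g. A.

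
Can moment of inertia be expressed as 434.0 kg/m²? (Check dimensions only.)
No

moment of inertia has SI base units: kg * m^2
kg/m² does NOT reduce to kg * m^2; a valid unit for moment of inertia would be e.g. kg·m².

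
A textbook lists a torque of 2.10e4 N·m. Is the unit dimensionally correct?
Yes

torque has SI base units: kg * m^2 / s^2
N·m reduces to the same SI base units, so it is a valid unit for torque.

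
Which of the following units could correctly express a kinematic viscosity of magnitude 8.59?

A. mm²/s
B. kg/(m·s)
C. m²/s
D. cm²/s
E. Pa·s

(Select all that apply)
A, C, D

kinematic viscosity has SI base units: m^2 / s

Checking each option against m^2 / s:
  A. mm²/s: ✓ matches
  B. kg/(m·s): ✗ does not match
  C. m²/s: ✓ matches
  D. cm²/s: ✓ matches
  E. Pa·s: ✗ does not match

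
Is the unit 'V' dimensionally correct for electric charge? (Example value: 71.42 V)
No

electric charge has SI base units: A * s
V does NOT reduce to A * s; a valid unit for electric charge would be e.g. C.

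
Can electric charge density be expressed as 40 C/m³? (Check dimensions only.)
Yes

electric charge density has SI base units: A * s / m^3
C/m³ reduces to the same SI base units, so it is a valid unit for electric charge density.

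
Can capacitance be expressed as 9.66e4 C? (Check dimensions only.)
No

capacitance has SI base units: A^2 * s^4 / (kg * m^2)
C does NOT reduce to A^2 * s^4 / (kg * m^2); a valid unit for capacitance would be e.g. F.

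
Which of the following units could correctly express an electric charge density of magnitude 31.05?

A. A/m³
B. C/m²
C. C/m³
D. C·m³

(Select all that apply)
C

electric charge density has SI base units: A * s / m^3

Checking each option against A * s / m^3:
  A. A/m³: ✗ does not match
  B. C/m²: ✗ does not match
  C. C/m³: ✓ matches
  D. C·m³: ✗ does not match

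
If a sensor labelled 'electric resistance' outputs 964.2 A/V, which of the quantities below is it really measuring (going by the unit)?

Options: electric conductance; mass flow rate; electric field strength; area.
electric conductance

electric resistance should have units dimensionally equivalent to kg * m^2 / (A^2 * s^3) (e.g. Ω).
The given unit 'A/V' reduces to A^2 * s^3 / (kg * m^2). Of the listed options, that is the dimensionality of electric conductance.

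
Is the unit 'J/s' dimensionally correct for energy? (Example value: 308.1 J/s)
No

energy has SI base units: kg * m^2 / s^2
J/s does NOT reduce to kg * m^2 / s^2; a valid unit for energy would be e.g. J.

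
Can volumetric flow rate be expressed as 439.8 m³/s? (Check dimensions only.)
Yes

volumetric flow rate has SI base units: m^3 / s
m³/s reduces to the same SI base units, so it is a valid unit for volumetric flow rate.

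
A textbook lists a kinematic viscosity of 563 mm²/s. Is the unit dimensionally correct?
Yes

kinematic viscosity has SI base units: m^2 / s
mm²/s reduces to the same SI base units, so it is a valid unit for kinematic viscosity.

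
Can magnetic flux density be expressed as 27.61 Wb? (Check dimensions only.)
No

magnetic flux density has SI base units: kg / (A * s^2)
Wb does NOT reduce to kg / (A * s^2); a valid unit for magnetic flux density would be e.g. T.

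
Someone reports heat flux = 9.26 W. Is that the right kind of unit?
No

heat flux has SI base units: kg / s^3
W does NOT reduce to kg / s^3; a valid unit for heat flux would be e.g. W/m².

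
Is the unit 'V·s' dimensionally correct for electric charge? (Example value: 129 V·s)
No

electric charge has SI base units: A * s
V·s does NOT reduce to A * s; a valid unit for electric charge would be e.g. C.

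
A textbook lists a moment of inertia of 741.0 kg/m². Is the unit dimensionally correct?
No

moment of inertia has SI base units: kg * m^2
kg/m² does NOT reduce to kg * m^2; a valid unit for moment of inertia would be e.g. kg·m².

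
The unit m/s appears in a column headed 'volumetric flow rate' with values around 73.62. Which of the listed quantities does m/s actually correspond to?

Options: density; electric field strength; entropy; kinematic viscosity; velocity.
velocity

volumetric flow rate should have units dimensionally equivalent to m^3 / s (e.g. m³/s).
The given unit 'm/s' reduces to m / s. Of the listed options, that is the dimensionality of velocity.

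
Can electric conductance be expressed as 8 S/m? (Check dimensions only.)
No

electric conductance has SI base units: A^2 * s^3 / (kg * m^2)
S/m does NOT reduce to A^2 * s^3 / (kg * m^2); a valid unit for electric conductance would be e.g. S.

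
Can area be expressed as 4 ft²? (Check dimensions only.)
Yes

area has SI base units: m^2
ft² reduces to the same SI base units, so it is a valid unit for area.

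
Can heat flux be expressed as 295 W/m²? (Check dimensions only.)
Yes

heat flux has SI base units: kg / s^3
W/m² reduces to the same SI base units, so it is a valid unit for heat flux.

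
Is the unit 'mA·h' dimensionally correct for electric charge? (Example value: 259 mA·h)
Yes

electric charge has SI base units: A * s
mA·h reduces to the same SI base units, so it is a valid unit for electric charge.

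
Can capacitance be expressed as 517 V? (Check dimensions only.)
No

capacitance has SI base units: A^2 * s^4 / (kg * m^2)
V does NOT reduce to A^2 * s^4 / (kg * m^2); a valid unit for capacitance would be e.g. F.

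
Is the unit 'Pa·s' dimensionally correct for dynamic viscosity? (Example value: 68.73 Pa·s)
Yes

dynamic viscosity has SI base units: kg / (m * s)
Pa·s reduces to the same SI base units, so it is a valid unit for dynamic viscosity.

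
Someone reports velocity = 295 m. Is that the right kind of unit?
No

velocity has SI base units: m / s
m does NOT reduce to m / s; a valid unit for velocity would be e.g. m/s.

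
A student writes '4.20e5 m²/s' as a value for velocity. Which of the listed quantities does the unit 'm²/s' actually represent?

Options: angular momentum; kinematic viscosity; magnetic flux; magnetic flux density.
kinematic viscosity

velocity should have units dimensionally equivalent to m / s (e.g. m/s).
The given unit 'm²/s' reduces to m^2 / s. Of the listed options, that is the dimensionality of kinematic viscosity.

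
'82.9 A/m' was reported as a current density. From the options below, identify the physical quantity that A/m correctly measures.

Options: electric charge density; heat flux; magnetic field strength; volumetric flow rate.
magnetic field strength

current density should have units dimensionally equivalent to A / m^2 (e.g. A/m²).
The given unit 'A/m' reduces to A / m. Of the listed options, that is the dimensionality of magnetic field strength.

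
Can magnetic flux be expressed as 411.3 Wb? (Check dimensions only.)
Yes

magnetic flux has SI base units: kg * m^2 / (A * s^2)
Wb reduces to the same SI base units, so it is a valid unit for magnetic flux.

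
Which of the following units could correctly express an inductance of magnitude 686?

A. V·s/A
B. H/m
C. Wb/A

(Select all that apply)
A, C

inductance has SI base units: kg * m^2 / (A^2 * s^2)

Checking each option against kg * m^2 / (A^2 * s^2):
  A. V·s/A: ✓ matches
  B. H/m: ✗ does not match
  C. Wb/A: ✓ matches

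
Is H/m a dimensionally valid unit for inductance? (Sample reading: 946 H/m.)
No

inductance has SI base units: kg * m^2 / (A^2 * s^2)
H/m does NOT reduce to kg * m^2 / (A^2 * s^2); a valid unit for inductance would be e.g. H.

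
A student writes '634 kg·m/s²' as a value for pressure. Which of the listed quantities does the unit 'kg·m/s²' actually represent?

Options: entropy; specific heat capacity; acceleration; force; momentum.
force

pressure should have units dimensionally equivalent to kg / (m * s^2) (e.g. Pa).
The given unit 'kg·m/s²' reduces to kg * m / s^2. Of the listed options, that is the dimensionality of force.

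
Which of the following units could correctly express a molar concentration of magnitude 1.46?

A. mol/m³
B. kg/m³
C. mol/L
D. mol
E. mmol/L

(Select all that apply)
A, C, E

molar concentration has SI base units: mol / m^3

Checking each option against mol / m^3:
  A. mol/m³: ✓ matches
  B. kg/m³: ✗ does not match
  C. mol/L: ✓ matches
  D. mol: ✗ does not match
  E. mmol/L: ✓ matches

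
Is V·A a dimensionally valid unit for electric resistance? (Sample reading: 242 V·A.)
No

electric resistance has SI base units: kg * m^2 / (A^2 * s^3)
V·A does NOT reduce to kg * m^2 / (A^2 * s^3); a valid unit for electric resistance would be e.g. Ω.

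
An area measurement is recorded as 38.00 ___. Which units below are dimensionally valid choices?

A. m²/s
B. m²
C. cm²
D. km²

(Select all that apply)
B, C, D

area has SI base units: m^2

Checking each option against m^2:
  A. m²/s: ✗ does not match
  B. m²: ✓ matches
  C. cm²: ✓ matches
  D. km²: ✓ matches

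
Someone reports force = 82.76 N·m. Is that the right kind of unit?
No

force has SI base units: kg * m / s^2
N·m does NOT reduce to kg * m / s^2; a valid unit for force would be e.g. N.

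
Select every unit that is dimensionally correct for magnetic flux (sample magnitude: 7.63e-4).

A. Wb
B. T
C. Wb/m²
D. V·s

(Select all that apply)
A, D

magnetic flux has SI base units: kg * m^2 / (A * s^2)

Checking each option against kg * m^2 / (A * s^2):
  A. Wb: ✓ matches
  B. T: ✗ does not match
  C. Wb/m²: ✗ does not match
  D. V·s: ✓ matches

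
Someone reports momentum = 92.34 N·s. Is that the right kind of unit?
Yes

momentum has SI base units: kg * m / s
N·s reduces to the same SI base units, so it is a valid unit for momentum.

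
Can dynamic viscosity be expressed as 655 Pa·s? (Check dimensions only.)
Yes

dynamic viscosity has SI base units: kg / (m * s)
Pa·s reduces to the same SI base units, so it is a valid unit for dynamic viscosity.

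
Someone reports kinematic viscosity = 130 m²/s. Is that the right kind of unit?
Yes

kinematic viscosity has SI base units: m^2 / s
m²/s reduces to the same SI base units, so it is a valid unit for kinematic viscosity.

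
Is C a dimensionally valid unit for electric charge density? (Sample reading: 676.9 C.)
No

electric charge density has SI base units: A * s / m^3
C does NOT reduce to A * s / m^3; a valid unit for electric charge density would be e.g. C/m³.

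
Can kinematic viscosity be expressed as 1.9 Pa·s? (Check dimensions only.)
No

kinematic viscosity has SI base units: m^2 / s
Pa·s does NOT reduce to m^2 / s; a valid unit for kinematic viscosity would be e.g. m²/s.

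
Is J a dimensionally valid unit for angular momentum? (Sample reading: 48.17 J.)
No

angular momentum has SI base units: kg * m^2 / s
J does NOT reduce to kg * m^2 / s; a valid unit for angular momentum would be e.g. kg·m²/s.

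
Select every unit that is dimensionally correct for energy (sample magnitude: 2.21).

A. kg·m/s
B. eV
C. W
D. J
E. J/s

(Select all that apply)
B, D

energy has SI base units: kg * m^2 / s^2

Checking each option against kg * m^2 / s^2:
  A. kg·m/s: ✗ does not match
  B. eV: ✓ matches
  C. W: ✗ does not match
  D. J: ✓ matches
  E. J/s: ✗ does not match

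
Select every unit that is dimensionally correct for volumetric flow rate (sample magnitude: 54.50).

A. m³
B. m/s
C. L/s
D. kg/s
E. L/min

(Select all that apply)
C, E

volumetric flow rate has SI base units: m^3 / s

Checking each option against m^3 / s:
  A. m³: ✗ does not match
  B. m/s: ✗ does not match
  C. L/s: ✓ matches
  D. kg/s: ✗ does not match
  E. L/min: ✓ matches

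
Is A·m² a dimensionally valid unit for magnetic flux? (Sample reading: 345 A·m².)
No

magnetic flux has SI base units: kg * m^2 / (A * s^2)
A·m² does NOT reduce to kg * m^2 / (A * s^2); a valid unit for magnetic flux would be e.g. Wb.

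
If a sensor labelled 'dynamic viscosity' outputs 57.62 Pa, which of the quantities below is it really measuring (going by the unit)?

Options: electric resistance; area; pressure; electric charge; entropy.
pressure

dynamic viscosity should have units dimensionally equivalent to kg / (m * s) (e.g. Pa·s).
The given unit 'Pa' reduces to kg / (m * s^2). Of the listed options, that is the dimensionality of pressure.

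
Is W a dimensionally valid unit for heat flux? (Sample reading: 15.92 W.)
No

heat flux has SI base units: kg / s^3
W does NOT reduce to kg / s^3; a valid unit for heat flux would be e.g. W/m².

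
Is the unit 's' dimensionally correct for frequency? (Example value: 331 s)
No

frequency has SI base units: 1 / s
s does NOT reduce to 1 / s; a valid unit for frequency would be e.g. Hz.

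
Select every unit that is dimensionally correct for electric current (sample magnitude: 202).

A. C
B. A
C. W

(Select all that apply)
B

electric current has SI base units: A

Checking each option against A:
  A. C: ✗ does not match
  B. A: ✓ matches
  C. W: ✗ does not match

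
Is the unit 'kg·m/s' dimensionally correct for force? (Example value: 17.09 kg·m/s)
No

force has SI base units: kg * m / s^2
kg·m/s does NOT reduce to kg * m / s^2; a valid unit for force would be e.g. N.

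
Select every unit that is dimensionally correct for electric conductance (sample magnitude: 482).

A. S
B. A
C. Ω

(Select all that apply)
A

electric conductance has SI base units: A^2 * s^3 / (kg * m^2)

Checking each option against A^2 * s^3 / (kg * m^2):
  A. S: ✓ matches
  B. A: ✗ does not match
  C. Ω: ✗ does not match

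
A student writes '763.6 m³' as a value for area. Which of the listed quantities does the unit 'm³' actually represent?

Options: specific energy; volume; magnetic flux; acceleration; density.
volume

area should have units dimensionally equivalent to m^2 (e.g. m²).
The given unit 'm³' reduces to m^3. Of the listed options, that is the dimensionality of volume.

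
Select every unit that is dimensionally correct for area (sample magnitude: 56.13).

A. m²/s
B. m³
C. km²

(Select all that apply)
C

area has SI base units: m^2

Checking each option against m^2:
  A. m²/s: ✗ does not match
  B. m³: ✗ does not match
  C. km²: ✓ matches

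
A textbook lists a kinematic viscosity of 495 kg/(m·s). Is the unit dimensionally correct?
No

kinematic viscosity has SI base units: m^2 / s
kg/(m·s) does NOT reduce to m^2 / s; a valid unit for kinematic viscosity would be e.g. m²/s.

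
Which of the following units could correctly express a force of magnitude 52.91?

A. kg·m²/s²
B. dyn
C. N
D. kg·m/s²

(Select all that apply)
B, C, D

force has SI base units: kg * m / s^2

Checking each option against kg * m / s^2:
  A. kg·m²/s²: ✗ does not match
  B. dyn: ✓ matches
  C. N: ✓ matches
  D. kg·m/s²: ✓ matches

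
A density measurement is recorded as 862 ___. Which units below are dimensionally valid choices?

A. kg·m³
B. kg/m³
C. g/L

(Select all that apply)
B, C

density has SI base units: kg / m^3

Checking each option against kg / m^3:
  A. kg·m³: ✗ does not match
  B. kg/m³: ✓ matches
  C. g/L: ✓ matches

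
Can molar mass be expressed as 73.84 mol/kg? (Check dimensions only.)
No

molar mass has SI base units: kg / mol
mol/kg does NOT reduce to kg / mol; a valid unit for molar mass would be e.g. kg/mol.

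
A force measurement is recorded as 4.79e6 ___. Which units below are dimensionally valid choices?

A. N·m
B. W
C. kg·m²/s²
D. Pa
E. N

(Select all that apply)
E

force has SI base units: kg * m / s^2

Checking each option against kg * m / s^2:
  A. N·m: ✗ does not match
  B. W: ✗ does not match
  C. kg·m²/s²: ✗ does not match
  D. Pa: ✗ does not match
  E. N: ✓ matches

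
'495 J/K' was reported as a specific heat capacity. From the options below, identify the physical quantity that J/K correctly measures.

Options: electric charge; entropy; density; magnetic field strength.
entropy

specific heat capacity should have units dimensionally equivalent to m^2 / (s^2 * K) (e.g. J/(kg·K)).
The given unit 'J/K' reduces to kg * m^2 / (s^2 * K). Of the listed options, that is the dimensionality of entropy.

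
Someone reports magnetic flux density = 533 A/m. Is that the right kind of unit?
No

magnetic flux density has SI base units: kg / (A * s^2)
A/m does NOT reduce to kg / (A * s^2); a valid unit for magnetic flux density would be e.g. T.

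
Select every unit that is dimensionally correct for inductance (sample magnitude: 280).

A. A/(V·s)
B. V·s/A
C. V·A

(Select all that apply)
B

inductance has SI base units: kg * m^2 / (A^2 * s^2)

Checking each option against kg * m^2 / (A^2 * s^2):
  A. A/(V·s): ✗ does not match
  B. V·s/A: ✓ matches
  C. V·A: ✗ does not match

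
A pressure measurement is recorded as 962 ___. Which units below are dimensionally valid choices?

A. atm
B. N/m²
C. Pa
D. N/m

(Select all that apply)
A, B, C

pressure has SI base units: kg / (m * s^2)

Checking each option against kg / (m * s^2):
  A. atm: ✓ matches
  B. N/m²: ✓ matches
  C. Pa: ✓ matches
  D. N/m: ✗ does not match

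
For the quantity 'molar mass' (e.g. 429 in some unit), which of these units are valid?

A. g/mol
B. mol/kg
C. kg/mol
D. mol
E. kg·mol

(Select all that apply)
A, C

molar mass has SI base units: kg / mol

Checking each option against kg / mol:
  A. g/mol: ✓ matches
  B. mol/kg: ✗ does not match
  C. kg/mol: ✓ matches
  D. mol: ✗ does not match
  E. kg·mol: ✗ does not match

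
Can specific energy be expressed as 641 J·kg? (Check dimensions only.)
No

specific energy has SI base units: m^2 / s^2
J·kg does NOT reduce to m^2 / s^2; a valid unit for specific energy would be e.g. J/kg.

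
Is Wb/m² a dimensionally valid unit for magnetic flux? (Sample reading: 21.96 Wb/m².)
No

magnetic flux has SI base units: kg * m^2 / (A * s^2)
Wb/m² does NOT reduce to kg * m^2 / (A * s^2); a valid unit for magnetic flux would be e.g. Wb.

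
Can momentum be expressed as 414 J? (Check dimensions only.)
No

momentum has SI base units: kg * m / s
J does NOT reduce to kg * m / s; a valid unit for momentum would be e.g. kg·m/s.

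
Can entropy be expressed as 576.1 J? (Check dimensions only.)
No

entropy has SI base units: kg * m^2 / (s^2 * K)
J does NOT reduce to kg * m^2 / (s^2 * K); a valid unit for entropy would be e.g. J/K.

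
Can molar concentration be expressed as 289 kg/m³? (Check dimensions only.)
No

molar concentration has SI base units: mol / m^3
kg/m³ does NOT reduce to mol / m^3; a valid unit for molar concentration would be e.g. mol/m³.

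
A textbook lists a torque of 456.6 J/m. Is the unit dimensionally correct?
No

torque has SI base units: kg * m^2 / s^2
J/m does NOT reduce to kg * m^2 / s^2; a valid unit for torque would be e.g. N·m.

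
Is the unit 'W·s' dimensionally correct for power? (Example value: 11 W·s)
No

power has SI base units: kg * m^2 / s^3
W·s does NOT reduce to kg * m^2 / s^3; a valid unit for power would be e.g. W.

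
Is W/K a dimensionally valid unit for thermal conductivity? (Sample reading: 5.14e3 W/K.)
No

thermal conductivity has SI base units: kg * m / (s^3 * K)
W/K does NOT reduce to kg * m / (s^3 * K); a valid unit for thermal conductivity would be e.g. W/(m·K).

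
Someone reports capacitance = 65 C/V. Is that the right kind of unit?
Yes

capacitance has SI base units: A^2 * s^4 / (kg * m^2)
C/V reduces to the same SI base units, so it is a valid unit for capacitance.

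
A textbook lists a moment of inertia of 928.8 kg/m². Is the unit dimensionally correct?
No

moment of inertia has SI base units: kg * m^2
kg/m² does NOT reduce to kg * m^2; a valid unit for moment of inertia would be e.g. kg·m².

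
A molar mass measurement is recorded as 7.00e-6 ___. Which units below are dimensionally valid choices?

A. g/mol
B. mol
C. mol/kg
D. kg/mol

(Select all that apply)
A, D

molar mass has SI base units: kg / mol

Checking each option against kg / mol:
  A. g/mol: ✓ matches
  B. mol: ✗ does not match
  C. mol/kg: ✗ does not match
  D. kg/mol: ✓ matches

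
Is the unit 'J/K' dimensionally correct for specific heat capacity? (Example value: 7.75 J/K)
No

specific heat capacity has SI base units: m^2 / (s^2 * K)
J/K does NOT reduce to m^2 / (s^2 * K); a valid unit for specific heat capacity would be e.g. J/(kg·K).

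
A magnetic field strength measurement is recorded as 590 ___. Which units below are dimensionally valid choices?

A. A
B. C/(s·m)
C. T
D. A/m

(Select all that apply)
B, D

magnetic field strength has SI base units: A / m

Checking each option against A / m:
  A. A: ✗ does not match
  B. C/(s·m): ✓ matches
  C. T: ✗ does not match
  D. A/m: ✓ matches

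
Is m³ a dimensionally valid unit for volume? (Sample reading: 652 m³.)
Yes

volume has SI base units: m^3
m³ reduces to the same SI base units, so it is a valid unit for volume.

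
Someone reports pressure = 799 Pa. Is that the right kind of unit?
Yes

pressure has SI base units: kg / (m * s^2)
Pa reduces to the same SI base units, so it is a valid unit for pressure.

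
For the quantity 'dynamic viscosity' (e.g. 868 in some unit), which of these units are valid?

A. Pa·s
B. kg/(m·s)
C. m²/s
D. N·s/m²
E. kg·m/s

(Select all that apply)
A, B, D

dynamic viscosity has SI base units: kg / (m * s)

Checking each option against kg / (m * s):
  A. Pa·s: ✓ matches
  B. kg/(m·s): ✓ matches
  C. m²/s: ✗ does not match
  D. N·s/m²: ✓ matches
  E. kg·m/s: ✗ does not match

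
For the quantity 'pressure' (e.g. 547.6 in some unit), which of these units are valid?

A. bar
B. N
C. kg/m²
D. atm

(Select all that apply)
A, D

pressure has SI base units: kg / (m * s^2)

Checking each option against kg / (m * s^2):
  A. bar: ✓ matches
  B. N: ✗ does not match
  C. kg/m²: ✗ does not match
  D. atm: ✓ matches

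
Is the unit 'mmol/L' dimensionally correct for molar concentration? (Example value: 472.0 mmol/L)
Yes

molar concentration has SI base units: mol / m^3
mmol/L reduces to the same SI base units, so it is a valid unit for molar concentration.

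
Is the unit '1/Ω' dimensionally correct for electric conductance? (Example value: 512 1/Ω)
Yes

electric conductance has SI base units: A^2 * s^3 / (kg * m^2)
1/Ω reduces to the same SI base units, so it is a valid unit for electric conductance.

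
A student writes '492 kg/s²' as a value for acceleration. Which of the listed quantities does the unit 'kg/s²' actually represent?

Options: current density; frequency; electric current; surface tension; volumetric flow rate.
surface tension

acceleration should have units dimensionally equivalent to m / s^2 (e.g. m/s²).
The given unit 'kg/s²' reduces to kg / s^2. Of the listed options, that is the dimensionality of surface tension.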